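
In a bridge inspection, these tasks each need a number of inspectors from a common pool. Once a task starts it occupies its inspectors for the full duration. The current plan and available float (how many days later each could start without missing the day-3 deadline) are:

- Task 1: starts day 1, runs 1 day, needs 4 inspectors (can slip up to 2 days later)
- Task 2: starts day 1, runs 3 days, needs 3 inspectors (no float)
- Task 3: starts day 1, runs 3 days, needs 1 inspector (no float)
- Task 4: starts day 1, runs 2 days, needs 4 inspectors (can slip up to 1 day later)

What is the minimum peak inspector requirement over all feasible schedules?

8

Early-start (Task 1@1, Task 2@1, Task 3@1, Task 4@1) gives peak 12: d1:12  d2:8  d3:4.
Shift Task 4→2.
Schedule Task 1@1, Task 2@1, Task 3@1, Task 4@2: d1:8  d2:8  d3:8 — peak 8.
Total inspector-days = 24 over 3 days ⇒ peak ≥ ⌈24/3⌉ = 8, so 8 is optimal.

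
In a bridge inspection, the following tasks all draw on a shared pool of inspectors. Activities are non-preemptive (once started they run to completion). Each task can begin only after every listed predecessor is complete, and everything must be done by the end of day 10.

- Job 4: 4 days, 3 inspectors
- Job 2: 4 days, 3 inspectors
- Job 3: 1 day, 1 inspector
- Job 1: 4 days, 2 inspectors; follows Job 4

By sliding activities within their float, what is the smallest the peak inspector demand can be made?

Early-start (Job 4@1, Job 2@1, Job 3@1, Job 1@5) gives peak 7: d1:7  d2:6  d3:6  d4:6  d5:2  d6:2  d7:2  d8:2  d9:0  d10:0.
Shift Job 2→5.
Schedule Job 4@1, Job 2@5, Job 3@1, Job 1@5: d1:4  d2:3  d3:3  d4:3  d5:5  d6:5  d7:5  d8:5  d9:0  d10:0 — peak 5.

5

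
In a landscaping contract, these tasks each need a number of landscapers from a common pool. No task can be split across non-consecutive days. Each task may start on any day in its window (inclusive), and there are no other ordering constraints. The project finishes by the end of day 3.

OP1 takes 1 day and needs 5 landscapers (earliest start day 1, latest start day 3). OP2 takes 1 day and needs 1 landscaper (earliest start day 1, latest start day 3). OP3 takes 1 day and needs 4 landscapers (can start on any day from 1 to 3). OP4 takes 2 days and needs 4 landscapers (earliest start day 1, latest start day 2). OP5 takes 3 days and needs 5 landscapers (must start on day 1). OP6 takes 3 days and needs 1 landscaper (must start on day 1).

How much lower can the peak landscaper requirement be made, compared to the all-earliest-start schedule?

6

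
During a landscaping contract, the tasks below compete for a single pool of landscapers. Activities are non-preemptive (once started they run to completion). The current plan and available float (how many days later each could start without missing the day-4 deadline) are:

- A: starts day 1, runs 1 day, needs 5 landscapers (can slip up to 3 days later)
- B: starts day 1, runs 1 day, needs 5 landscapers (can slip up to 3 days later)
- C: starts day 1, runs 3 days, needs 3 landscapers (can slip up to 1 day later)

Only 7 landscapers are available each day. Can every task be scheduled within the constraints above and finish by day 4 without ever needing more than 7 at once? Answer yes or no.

The minimum achievable peak is 8; 7 < 8, so no feasible schedule stays within the cap.

no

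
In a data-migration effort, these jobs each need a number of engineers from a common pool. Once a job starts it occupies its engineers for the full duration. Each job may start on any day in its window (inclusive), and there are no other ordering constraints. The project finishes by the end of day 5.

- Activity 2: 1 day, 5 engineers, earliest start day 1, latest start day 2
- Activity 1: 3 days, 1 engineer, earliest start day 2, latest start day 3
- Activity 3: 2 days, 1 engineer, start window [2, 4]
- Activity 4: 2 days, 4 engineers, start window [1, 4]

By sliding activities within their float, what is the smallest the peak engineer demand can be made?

5

Early-start (Activity 2@1, Activity 1@2, Activity 3@2, Activity 4@1) gives peak 9: d1:9  d2:6  d3:2  d4:1  d5:0.
Shift Activity 4→4.
Schedule Activity 2@1, Activity 1@2, Activity 3@2, Activity 4@4: d1:5  d2:2  d3:2  d4:5  d5:4 — peak 5.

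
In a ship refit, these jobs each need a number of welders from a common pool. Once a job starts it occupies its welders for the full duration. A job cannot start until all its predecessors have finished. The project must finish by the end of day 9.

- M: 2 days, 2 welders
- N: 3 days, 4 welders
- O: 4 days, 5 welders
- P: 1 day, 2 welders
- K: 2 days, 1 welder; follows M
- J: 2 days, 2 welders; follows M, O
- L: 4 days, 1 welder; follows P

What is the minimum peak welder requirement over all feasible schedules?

6

Early-start (M@1, N@1, O@1, P@1, K@3, J@5, L@2) gives peak 13: d1:13  d2:12  d3:11  d4:7  d5:3  d6:2  d7:0  d8:0  d9:0.
Shift O→4, P→3, K→4, J→8, L→6.
Schedule M@1, N@1, O@4, P@3, K@4, J@8, L@6: d1:6  d2:6  d3:6  d4:6  d5:6  d6:6  d7:6  d8:3  d9:3 — peak 6.
Total welder-days = 48 over 9 days ⇒ peak ≥ ⌈48/9⌉ = 6, so 6 is optimal.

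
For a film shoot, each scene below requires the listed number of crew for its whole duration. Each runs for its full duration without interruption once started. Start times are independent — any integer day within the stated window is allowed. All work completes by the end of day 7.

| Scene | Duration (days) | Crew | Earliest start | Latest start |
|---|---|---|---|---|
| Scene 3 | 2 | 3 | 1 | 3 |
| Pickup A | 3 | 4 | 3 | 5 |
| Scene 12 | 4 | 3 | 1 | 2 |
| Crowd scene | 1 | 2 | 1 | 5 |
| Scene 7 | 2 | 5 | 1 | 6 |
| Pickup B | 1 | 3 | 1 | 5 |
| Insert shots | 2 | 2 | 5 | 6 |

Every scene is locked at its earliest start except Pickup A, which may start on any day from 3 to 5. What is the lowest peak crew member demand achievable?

Pickup A@3: d1:16  d2:11  d3:7  d4:7  d5:6  d6:2  d7:0 → peak 16
Pickup A@4: d1:16  d2:11  d3:3  d4:7  d5:6  d6:6  d7:0 → peak 16
Pickup A@5: d1:16  d2:11  d3:3  d4:3  d5:6  d6:6  d7:4 → peak 16
Best is Pickup A@3, peak 16.

16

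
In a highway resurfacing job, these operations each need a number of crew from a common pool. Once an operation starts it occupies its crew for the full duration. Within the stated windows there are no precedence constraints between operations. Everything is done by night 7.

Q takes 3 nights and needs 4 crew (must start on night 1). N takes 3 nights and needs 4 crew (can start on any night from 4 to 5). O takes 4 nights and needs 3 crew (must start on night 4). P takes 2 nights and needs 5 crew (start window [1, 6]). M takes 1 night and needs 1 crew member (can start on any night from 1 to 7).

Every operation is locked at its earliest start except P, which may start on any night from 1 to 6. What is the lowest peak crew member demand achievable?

P@1: n1:10  n2:9  n3:4  n4:7  n5:7  n6:7  n7:3 → peak 10
P@2: n1:5  n2:9  n3:9  n4:7  n5:7  n6:7  n7:3 → peak 9
P@3: n1:5  n2:4  n3:9  n4:12  n5:7  n6:7  n7:3 → peak 12
P@4: n1:5  n2:4  n3:4  n4:12  n5:12  n6:7  n7:3 → peak 12
P@5: n1:5  n2:4  n3:4  n4:7  n5:12  n6:12  n7:3 → peak 12
P@6: n1:5  n2:4  n3:4  n4:7  n5:7  n6:12  n7:8 → peak 12
Best is P@2, peak 9.

9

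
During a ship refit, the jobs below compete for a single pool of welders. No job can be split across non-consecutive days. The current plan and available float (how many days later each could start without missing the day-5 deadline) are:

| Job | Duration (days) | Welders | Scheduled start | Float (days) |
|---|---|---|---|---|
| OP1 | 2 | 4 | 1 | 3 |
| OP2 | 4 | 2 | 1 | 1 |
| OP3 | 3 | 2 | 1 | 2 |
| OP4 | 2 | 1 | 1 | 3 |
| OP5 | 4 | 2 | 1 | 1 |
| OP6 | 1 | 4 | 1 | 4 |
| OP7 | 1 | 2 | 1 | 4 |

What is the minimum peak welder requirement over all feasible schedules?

8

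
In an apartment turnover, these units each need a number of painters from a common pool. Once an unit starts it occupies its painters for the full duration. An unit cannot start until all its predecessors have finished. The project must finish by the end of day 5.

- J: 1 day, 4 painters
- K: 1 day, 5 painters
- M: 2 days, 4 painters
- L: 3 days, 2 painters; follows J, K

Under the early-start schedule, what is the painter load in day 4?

2

At early start, day 4 has: L.
Demand: 2 = 2.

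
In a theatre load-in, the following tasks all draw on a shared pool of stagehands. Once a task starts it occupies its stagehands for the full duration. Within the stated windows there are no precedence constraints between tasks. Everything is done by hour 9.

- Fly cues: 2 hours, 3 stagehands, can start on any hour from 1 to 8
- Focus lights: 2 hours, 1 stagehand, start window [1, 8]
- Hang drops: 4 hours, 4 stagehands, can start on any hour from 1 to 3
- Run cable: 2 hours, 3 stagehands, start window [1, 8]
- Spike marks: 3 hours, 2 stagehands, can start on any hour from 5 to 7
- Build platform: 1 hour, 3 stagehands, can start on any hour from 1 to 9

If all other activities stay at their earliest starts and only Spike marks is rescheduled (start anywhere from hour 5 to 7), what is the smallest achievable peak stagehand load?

Spike marks@5: h1:14  h2:11  h3:4  h4:4  h5:2  h6:2  h7:2  h8:0  h9:0 → peak 14
Spike marks@6: h1:14  h2:11  h3:4  h4:4  h5:0  h6:2  h7:2  h8:2  h9:0 → peak 14
Spike marks@7: h1:14  h2:11  h3:4  h4:4  h5:0  h6:0  h7:2  h8:2  h9:2 → peak 14
Best is Spike marks@5, peak 14.

14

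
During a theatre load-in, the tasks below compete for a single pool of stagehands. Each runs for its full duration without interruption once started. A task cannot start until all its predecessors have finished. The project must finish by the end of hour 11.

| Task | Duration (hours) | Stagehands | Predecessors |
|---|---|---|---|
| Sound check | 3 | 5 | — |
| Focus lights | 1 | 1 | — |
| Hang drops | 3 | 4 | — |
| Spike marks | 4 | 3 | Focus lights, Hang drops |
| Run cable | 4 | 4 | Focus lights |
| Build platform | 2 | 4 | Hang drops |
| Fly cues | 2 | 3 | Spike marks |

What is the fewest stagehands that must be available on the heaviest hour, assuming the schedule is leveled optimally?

Early-start (Sound check@1, Focus lights@1, Hang drops@1, Spike marks@4, Run cable@2, Build platform@4, Fly cues@8) gives peak 13: h1:10  h2:13  h3:13  h4:11  h5:11  h6:3  h7:3  h8:3  h9:3  h10:0  h11:0.
Shift Sound check→4, Run cable→7, Build platform→8, Fly cues→10.
Schedule Sound check@4, Focus lights@1, Hang drops@1, Spike marks@4, Run cable@7, Build platform@8, Fly cues@10: h1:5  h2:4  h3:4  h4:8  h5:8  h6:8  h7:7  h8:8  h9:8  h10:7  h11:3 — peak 8.

8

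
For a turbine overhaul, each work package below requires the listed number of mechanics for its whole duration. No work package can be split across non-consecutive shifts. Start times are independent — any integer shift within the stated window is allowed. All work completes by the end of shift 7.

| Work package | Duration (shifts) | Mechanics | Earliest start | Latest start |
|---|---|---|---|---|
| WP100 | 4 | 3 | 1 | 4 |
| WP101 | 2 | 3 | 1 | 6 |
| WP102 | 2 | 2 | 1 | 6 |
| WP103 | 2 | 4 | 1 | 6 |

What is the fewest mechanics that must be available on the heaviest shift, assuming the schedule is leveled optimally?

6

Early-start (WP100@1, WP101@1, WP102@1, WP103@1) gives peak 12: s1:12  s2:12  s3:3  s4:3  s5:0  s6:0  s7:0.
Shift WP102→3, WP103→5.
Schedule WP100@1, WP101@1, WP102@3, WP103@5: s1:6  s2:6  s3:5  s4:5  s5:4  s6:4  s7:0 — peak 6.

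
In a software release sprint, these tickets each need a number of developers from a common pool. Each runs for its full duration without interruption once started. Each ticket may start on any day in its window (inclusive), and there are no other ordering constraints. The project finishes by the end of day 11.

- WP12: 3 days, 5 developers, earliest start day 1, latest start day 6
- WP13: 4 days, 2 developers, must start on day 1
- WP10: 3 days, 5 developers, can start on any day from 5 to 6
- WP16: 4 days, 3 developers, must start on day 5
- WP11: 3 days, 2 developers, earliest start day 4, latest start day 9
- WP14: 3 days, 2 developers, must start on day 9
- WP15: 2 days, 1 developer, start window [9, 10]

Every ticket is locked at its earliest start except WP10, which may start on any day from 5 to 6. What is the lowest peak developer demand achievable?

10

WP10@5: d1:7  d2:7  d3:7  d4:4  d5:10  d6:10  d7:8  d8:3  d9:3  d10:3  d11:2 → peak 10
WP10@6: d1:7  d2:7  d3:7  d4:4  d5:5  d6:10  d7:8  d8:8  d9:3  d10:3  d11:2 → peak 10
Best is WP10@5, peak 10.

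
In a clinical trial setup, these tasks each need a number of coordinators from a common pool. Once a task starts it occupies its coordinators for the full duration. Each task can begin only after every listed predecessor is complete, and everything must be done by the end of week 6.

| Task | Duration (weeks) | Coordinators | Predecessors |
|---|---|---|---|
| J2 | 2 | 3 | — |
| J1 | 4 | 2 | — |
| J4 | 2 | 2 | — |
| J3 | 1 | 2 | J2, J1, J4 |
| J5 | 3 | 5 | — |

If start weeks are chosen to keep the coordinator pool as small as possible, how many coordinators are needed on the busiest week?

7

Early-start (J2@1, J1@1, J4@1, J3@5, J5@1) gives peak 12: w1:12  w2:12  w3:7  w4:2  w5:2  w6:0.
Shift J5→3.
Schedule J2@1, J1@1, J4@1, J3@5, J5@3: w1:7  w2:7  w3:7  w4:7  w5:7  w6:0 — peak 7.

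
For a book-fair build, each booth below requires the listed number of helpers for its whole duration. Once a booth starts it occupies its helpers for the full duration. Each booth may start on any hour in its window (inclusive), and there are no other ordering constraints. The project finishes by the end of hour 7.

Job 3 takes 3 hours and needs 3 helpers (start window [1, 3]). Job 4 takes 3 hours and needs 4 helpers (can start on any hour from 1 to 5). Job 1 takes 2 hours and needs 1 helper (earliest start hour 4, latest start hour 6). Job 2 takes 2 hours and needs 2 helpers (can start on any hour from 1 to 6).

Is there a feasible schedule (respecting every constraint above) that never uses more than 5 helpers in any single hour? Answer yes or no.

Schedule Job 3@1, Job 4@4, Job 1@4, Job 2@1: h1:5  h2:5  h3:3  h4:5  h5:5  h6:4  h7:0 — peak 5 ≤ 5.

yes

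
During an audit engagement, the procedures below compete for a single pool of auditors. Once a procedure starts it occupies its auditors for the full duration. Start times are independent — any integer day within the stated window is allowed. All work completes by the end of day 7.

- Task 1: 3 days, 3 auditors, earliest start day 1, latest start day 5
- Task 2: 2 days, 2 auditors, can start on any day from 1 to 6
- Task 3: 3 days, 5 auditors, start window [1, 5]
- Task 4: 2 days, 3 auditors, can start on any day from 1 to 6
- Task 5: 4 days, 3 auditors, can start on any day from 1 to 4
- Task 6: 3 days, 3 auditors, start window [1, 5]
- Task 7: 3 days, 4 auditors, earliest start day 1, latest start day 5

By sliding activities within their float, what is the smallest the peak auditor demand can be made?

Early-start (Task 1@1, Task 2@1, Task 3@1, Task 4@1, Task 5@1, Task 6@1, Task 7@1) gives peak 23: d1:23  d2:23  d3:18  d4:3  d5:0  d6:0  d7:0.
Shift Task 4→3, Task 5→4, Task 6→4, Task 7→5.
Schedule Task 1@1, Task 2@1, Task 3@1, Task 4@3, Task 5@4, Task 6@4, Task 7@5: d1:10  d2:10  d3:11  d4:9  d5:10  d6:10  d7:7 — peak 11.

11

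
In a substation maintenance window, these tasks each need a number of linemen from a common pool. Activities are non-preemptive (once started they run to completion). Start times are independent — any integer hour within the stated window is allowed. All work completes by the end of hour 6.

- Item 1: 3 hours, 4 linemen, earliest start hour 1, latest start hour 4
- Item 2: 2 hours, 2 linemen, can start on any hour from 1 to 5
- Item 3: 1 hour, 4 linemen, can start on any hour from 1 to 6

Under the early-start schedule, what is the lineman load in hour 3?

At early start, hour 3 has: Item 1.
Demand: 4 = 4.

4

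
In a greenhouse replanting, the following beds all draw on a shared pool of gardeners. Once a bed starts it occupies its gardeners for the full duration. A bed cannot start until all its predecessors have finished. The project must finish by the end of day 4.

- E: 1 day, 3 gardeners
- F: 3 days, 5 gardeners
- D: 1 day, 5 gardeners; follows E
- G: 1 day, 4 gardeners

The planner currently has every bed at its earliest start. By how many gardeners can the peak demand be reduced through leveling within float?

Early-start peak: d1:12  d2:10  d3:5  d4:0 ⇒ 12.
Leveled (E@1, F@1, D@4, G@2): d1:8  d2:9  d3:5  d4:5 ⇒ 9.
Reduction 12 − 9 = 3.

3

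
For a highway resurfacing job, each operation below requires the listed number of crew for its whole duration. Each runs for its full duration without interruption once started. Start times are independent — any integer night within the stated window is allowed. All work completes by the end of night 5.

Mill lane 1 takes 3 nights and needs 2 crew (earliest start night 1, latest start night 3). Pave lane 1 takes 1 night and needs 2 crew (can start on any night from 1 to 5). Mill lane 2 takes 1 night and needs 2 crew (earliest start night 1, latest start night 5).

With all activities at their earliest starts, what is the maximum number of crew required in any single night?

Early-start schedule: Mill lane 1@1, Pave lane 1@1, Mill lane 2@1.
Load per night: night 1: 6, night 2: 2, night 3: 2, night 4: 0, night 5: 0.
Peak is 6.

6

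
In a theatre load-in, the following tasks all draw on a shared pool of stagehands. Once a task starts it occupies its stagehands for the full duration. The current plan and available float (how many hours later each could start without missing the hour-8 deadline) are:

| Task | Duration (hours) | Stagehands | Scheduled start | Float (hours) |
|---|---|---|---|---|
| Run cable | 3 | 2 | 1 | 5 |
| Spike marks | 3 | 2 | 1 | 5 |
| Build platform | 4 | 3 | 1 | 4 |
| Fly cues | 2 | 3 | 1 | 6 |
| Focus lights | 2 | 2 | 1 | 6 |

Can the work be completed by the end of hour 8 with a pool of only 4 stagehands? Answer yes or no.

Total stagehand-hours = 34; over 8 hours the average is 34/8 > 4, so some hour must exceed 4.

no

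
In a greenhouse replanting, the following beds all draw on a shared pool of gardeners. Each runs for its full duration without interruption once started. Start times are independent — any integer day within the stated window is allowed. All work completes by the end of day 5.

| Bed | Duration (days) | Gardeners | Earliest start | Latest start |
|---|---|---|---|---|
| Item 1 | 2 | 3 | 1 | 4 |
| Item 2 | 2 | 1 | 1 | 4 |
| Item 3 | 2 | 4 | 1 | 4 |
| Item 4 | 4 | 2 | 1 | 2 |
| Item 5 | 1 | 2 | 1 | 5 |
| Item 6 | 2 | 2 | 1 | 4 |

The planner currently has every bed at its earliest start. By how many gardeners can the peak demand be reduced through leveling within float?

7

Early-start peak: d1:14  d2:12  d3:2  d4:2  d5:0 ⇒ 14.
Leveled (Item 1@1, Item 2@3, Item 3@3, Item 4@1, Item 5@5, Item 6@1): d1:7  d2:7  d3:7  d4:7  d5:2 ⇒ 7.
Reduction 14 − 7 = 7.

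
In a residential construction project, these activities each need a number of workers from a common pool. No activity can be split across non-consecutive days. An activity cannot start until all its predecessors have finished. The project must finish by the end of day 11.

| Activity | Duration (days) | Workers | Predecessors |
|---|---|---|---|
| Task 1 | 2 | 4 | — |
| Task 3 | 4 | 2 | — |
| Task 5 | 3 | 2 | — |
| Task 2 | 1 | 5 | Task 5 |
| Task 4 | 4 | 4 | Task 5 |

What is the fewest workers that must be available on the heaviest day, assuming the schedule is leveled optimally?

5

Early-start (Task 1@1, Task 3@1, Task 5@1, Task 2@4, Task 4@4) gives peak 11: d1:8  d2:8  d3:4  d4:11  d5:4  d6:4  d7:4  d8:0  d9:0  d10:0  d11:0.
Shift Task 3→3, Task 5→3, Task 2→7, Task 4→8.
Schedule Task 1@1, Task 3@3, Task 5@3, Task 2@7, Task 4@8: d1:4  d2:4  d3:4  d4:4  d5:4  d6:2  d7:5  d8:4  d9:4  d10:4  d11:4 — peak 5.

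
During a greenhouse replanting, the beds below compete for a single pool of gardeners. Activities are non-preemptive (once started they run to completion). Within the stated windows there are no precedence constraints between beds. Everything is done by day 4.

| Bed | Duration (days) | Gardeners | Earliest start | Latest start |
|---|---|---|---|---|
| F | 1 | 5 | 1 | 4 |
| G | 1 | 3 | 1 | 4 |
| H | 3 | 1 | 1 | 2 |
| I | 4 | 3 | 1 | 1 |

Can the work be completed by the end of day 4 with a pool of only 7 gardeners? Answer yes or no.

The minimum achievable peak is 8; 7 < 8, so no feasible schedule stays within the cap.

no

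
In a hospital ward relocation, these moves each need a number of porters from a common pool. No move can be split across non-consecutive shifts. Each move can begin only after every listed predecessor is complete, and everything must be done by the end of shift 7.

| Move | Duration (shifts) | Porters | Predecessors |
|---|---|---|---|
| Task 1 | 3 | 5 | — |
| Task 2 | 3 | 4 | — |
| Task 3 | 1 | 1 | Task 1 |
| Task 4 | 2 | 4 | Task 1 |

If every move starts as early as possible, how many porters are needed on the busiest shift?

Early-start schedule: Task 1@1, Task 2@1, Task 3@4, Task 4@4.
Load per shift: shift 1: 9, shift 2: 9, shift 3: 9, shift 4: 5, shift 5: 4, shift 6: 0, shift 7: 0.
Peak is 9.

9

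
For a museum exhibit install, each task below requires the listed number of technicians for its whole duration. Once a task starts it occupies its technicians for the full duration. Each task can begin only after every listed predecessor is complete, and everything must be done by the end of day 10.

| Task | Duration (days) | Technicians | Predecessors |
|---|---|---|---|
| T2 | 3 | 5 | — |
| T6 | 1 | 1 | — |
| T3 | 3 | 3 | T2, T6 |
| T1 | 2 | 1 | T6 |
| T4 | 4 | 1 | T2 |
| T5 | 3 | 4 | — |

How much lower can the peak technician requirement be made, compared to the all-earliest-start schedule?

5

Early-start peak: d1:10  d2:10  d3:10  d4:4  d5:4  d6:4  d7:1  d8:0  d9:0  d10:0 ⇒ 10.
Leveled (T2@1, T6@4, T3@5, T1@5, T4@4, T5@8): d1:5  d2:5  d3:5  d4:2  d5:5  d6:5  d7:4  d8:4  d9:4  d10:4 ⇒ 5.
Reduction 10 − 5 = 5.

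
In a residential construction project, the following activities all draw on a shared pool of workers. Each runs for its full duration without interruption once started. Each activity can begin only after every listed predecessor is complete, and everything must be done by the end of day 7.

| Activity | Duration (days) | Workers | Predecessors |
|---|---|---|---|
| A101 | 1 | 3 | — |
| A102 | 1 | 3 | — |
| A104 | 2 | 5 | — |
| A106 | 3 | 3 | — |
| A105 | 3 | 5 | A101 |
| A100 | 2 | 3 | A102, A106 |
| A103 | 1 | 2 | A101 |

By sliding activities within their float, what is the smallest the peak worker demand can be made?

8

Early-start (A101@1, A102@1, A104@1, A106@1, A105@2, A100@4, A103@2) gives peak 15: d1:14  d2:15  d3:8  d4:8  d5:3  d6:0  d7:0.
Shift A104→2, A106→2, A105→4, A100→5, A103→7.
Schedule A101@1, A102@1, A104@2, A106@2, A105@4, A100@5, A103@7: d1:6  d2:8  d3:8  d4:8  d5:8  d6:8  d7:2 — peak 8.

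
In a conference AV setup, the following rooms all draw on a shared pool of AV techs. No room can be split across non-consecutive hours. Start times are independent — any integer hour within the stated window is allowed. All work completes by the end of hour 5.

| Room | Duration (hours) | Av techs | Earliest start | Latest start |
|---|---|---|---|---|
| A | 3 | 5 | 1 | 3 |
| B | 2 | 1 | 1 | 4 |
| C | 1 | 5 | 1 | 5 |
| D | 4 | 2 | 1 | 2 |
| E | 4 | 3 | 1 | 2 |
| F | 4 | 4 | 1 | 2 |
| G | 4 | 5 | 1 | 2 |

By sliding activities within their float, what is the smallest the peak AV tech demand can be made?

19

Early-start (A@1, B@1, C@1, D@1, E@1, F@1, G@1) gives peak 25: h1:25  h2:20  h3:19  h4:14  h5:0.
Shift B→4, G→2.
Schedule A@1, B@4, C@1, D@1, E@1, F@1, G@2: h1:19  h2:19  h3:19  h4:15  h5:6 — peak 19.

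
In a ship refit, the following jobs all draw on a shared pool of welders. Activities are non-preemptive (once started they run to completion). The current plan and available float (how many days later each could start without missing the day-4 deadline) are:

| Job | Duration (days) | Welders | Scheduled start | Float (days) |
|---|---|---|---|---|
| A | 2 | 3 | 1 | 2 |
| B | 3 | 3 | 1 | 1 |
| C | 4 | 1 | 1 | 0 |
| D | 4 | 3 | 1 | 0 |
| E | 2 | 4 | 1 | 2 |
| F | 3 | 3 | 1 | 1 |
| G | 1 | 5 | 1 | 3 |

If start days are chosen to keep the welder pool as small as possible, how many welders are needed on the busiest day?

Early-start (A@1, B@1, C@1, D@1, E@1, F@1, G@1) gives peak 22: d1:22  d2:17  d3:10  d4:4.
Shift E→3, G→4.
Schedule A@1, B@1, C@1, D@1, E@3, F@1, G@4: d1:13  d2:13  d3:14  d4:13 — peak 14.
Total welder-days = 53 over 4 days ⇒ peak ≥ ⌈53/4⌉ = 14, so 14 is optimal.

14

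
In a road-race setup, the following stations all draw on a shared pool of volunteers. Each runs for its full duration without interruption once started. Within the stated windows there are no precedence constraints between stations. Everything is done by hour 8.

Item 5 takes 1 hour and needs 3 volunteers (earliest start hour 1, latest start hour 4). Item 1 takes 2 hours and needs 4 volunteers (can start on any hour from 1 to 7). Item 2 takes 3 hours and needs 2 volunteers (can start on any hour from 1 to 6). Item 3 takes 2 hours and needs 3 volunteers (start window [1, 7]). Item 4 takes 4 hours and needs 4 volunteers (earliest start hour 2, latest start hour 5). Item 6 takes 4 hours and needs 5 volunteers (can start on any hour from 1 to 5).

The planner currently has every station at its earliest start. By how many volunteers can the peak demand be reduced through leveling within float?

10

Early-start peak: h1:17  h2:18  h3:11  h4:9  h5:4  h6:0  h7:0  h8:0 ⇒ 18.
Leveled (Item 5@1, Item 1@5, Item 2@2, Item 3@7, Item 4@5, Item 6@1): h1:8  h2:7  h3:7  h4:7  h5:8  h6:8  h7:7  h8:7 ⇒ 8.
Reduction 18 − 8 = 10.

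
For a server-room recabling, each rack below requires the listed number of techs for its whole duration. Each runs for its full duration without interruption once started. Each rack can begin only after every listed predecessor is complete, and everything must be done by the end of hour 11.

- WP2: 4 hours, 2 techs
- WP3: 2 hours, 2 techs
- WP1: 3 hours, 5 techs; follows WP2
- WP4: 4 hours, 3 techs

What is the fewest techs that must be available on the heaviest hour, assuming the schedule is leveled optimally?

5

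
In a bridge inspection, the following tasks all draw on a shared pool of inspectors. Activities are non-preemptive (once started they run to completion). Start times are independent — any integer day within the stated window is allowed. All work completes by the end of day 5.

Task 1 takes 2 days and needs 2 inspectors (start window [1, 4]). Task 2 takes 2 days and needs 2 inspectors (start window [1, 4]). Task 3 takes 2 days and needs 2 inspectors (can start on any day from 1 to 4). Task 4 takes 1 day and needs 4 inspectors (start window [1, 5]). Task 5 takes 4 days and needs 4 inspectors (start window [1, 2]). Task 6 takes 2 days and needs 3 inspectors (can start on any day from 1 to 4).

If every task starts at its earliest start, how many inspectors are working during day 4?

4

At early start, day 4 has: Task 5.
Demand: 4 = 4.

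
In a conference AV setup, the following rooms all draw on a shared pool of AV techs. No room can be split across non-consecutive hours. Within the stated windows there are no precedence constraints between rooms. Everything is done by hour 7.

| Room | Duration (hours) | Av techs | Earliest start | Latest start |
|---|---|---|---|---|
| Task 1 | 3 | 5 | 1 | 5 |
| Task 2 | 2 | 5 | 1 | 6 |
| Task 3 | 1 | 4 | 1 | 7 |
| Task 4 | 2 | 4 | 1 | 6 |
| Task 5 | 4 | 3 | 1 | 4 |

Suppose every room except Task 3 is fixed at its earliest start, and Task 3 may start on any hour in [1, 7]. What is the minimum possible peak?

17

Task 3@1: h1:21  h2:17  h3:8  h4:3  h5:0  h6:0  h7:0 → peak 21
Task 3@2: h1:17  h2:21  h3:8  h4:3  h5:0  h6:0  h7:0 → peak 21
Task 3@3: h1:17  h2:17  h3:12  h4:3  h5:0  h6:0  h7:0 → peak 17
Task 3@4: h1:17  h2:17  h3:8  h4:7  h5:0  h6:0  h7:0 → peak 17
Task 3@5: h1:17  h2:17  h3:8  h4:3  h5:4  h6:0  h7:0 → peak 17
Task 3@6: h1:17  h2:17  h3:8  h4:3  h5:0  h6:4  h7:0 → peak 17
Task 3@7: h1:17  h2:17  h3:8  h4:3  h5:0  h6:0  h7:4 → peak 17
Best is Task 3@3, peak 17.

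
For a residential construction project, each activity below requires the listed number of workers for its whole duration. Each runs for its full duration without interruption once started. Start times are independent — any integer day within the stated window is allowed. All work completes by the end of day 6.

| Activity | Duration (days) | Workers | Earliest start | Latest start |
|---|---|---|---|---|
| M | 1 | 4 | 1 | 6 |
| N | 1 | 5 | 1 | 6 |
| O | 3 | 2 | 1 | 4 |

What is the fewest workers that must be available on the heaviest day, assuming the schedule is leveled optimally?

Early-start (M@1, N@1, O@1) gives peak 11: d1:11  d2:2  d3:2  d4:0  d5:0  d6:0.
Shift N→2, O→3.
Schedule M@1, N@2, O@3: d1:4  d2:5  d3:2  d4:2  d5:2  d6:0 — peak 5.

5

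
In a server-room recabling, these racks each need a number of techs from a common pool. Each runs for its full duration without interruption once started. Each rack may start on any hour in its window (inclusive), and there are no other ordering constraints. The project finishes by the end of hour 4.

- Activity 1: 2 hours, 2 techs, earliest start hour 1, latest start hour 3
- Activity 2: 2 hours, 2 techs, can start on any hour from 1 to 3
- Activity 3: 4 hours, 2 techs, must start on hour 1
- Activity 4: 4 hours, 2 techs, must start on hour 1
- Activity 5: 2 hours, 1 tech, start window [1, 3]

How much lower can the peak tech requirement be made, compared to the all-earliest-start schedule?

2

Early-start peak: h1:9  h2:9  h3:4  h4:4 ⇒ 9.
Leveled (Activity 1@1, Activity 2@3, Activity 3@1, Activity 4@1, Activity 5@1): h1:7  h2:7  h3:6  h4:6 ⇒ 7.
Reduction 9 − 7 = 2.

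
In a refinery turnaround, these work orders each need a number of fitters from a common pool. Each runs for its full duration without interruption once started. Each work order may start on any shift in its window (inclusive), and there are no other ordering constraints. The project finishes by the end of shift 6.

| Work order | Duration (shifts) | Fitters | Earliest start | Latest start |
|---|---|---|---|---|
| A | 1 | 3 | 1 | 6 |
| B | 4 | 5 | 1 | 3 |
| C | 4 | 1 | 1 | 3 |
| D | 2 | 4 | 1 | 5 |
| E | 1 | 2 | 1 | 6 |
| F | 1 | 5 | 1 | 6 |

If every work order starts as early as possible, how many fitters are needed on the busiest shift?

20

Early-start schedule: A@1, B@1, C@1, D@1, E@1, F@1.
Load per shift: shift 1: 20, shift 2: 10, shift 3: 6, shift 4: 6, shift 5: 0, shift 6: 0.
Peak is 20.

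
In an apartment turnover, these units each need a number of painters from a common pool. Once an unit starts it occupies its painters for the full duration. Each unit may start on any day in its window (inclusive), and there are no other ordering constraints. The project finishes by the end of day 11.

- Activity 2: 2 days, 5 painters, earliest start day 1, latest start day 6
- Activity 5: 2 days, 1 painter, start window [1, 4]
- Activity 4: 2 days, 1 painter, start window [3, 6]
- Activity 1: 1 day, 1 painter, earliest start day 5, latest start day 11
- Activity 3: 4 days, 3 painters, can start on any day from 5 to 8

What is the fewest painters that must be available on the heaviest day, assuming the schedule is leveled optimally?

Early-start (Activity 2@1, Activity 5@1, Activity 4@3, Activity 1@5, Activity 3@5) gives peak 6: d1:6  d2:6  d3:1  d4:1  d5:4  d6:3  d7:3  d8:3  d9:0  d10:0  d11:0.
Shift Activity 5→3.
Schedule Activity 2@1, Activity 5@3, Activity 4@3, Activity 1@5, Activity 3@5: d1:5  d2:5  d3:2  d4:2  d5:4  d6:3  d7:3  d8:3  d9:0  d10:0  d11:0 — peak 5.

5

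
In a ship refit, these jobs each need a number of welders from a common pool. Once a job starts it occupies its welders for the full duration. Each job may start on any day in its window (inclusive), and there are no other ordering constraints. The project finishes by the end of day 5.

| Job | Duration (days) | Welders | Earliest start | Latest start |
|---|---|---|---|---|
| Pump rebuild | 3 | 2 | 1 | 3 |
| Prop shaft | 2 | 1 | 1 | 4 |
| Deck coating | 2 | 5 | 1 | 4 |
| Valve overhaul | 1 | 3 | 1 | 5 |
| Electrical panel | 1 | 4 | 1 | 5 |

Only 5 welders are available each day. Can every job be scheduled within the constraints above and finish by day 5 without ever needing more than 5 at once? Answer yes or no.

no

The minimum achievable peak is 6; 5 < 6, so no feasible schedule stays within the cap.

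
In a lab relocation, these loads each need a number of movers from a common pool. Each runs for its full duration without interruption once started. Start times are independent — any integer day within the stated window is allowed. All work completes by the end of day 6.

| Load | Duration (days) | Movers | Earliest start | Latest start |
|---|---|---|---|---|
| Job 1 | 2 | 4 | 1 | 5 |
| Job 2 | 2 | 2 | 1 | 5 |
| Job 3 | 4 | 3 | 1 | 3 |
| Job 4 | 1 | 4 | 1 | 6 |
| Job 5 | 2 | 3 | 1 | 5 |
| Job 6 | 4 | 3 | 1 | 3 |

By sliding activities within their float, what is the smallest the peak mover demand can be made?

9

Early-start (Job 1@1, Job 2@1, Job 3@1, Job 4@1, Job 5@1, Job 6@1) gives peak 19: d1:19  d2:15  d3:6  d4:6  d5:0  d6:0.
Shift Job 4→5, Job 5→3, Job 6→3.
Schedule Job 1@1, Job 2@1, Job 3@1, Job 4@5, Job 5@3, Job 6@3: d1:9  d2:9  d3:9  d4:9  d5:7  d6:3 — peak 9.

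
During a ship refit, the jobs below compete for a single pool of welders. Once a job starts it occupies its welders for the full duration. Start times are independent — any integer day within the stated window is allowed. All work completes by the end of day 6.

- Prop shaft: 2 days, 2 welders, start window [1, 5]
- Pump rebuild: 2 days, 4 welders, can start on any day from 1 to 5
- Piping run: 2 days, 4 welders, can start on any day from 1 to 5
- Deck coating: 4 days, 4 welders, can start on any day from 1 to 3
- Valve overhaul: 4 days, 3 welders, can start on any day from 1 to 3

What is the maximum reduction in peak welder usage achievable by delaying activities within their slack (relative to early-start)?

Early-start peak: d1:17  d2:17  d3:7  d4:7  d5:0  d6:0 ⇒ 17.
Leveled (Prop shaft@1, Pump rebuild@1, Piping run@5, Deck coating@3, Valve overhaul@1): d1:9  d2:9  d3:7  d4:7  d5:8  d6:8 ⇒ 9.
Reduction 17 − 9 = 8.

8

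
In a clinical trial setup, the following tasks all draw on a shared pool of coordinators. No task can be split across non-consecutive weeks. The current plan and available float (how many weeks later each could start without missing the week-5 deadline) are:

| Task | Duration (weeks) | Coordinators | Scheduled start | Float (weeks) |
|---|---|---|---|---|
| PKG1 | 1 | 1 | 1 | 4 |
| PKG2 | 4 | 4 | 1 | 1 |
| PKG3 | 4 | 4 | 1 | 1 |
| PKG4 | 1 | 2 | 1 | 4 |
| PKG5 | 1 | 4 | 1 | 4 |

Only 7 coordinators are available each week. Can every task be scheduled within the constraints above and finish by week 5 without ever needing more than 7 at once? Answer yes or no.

Total coordinator-weeks = 39; over 5 weeks the average is 39/5 > 7, so some week must exceed 7.

no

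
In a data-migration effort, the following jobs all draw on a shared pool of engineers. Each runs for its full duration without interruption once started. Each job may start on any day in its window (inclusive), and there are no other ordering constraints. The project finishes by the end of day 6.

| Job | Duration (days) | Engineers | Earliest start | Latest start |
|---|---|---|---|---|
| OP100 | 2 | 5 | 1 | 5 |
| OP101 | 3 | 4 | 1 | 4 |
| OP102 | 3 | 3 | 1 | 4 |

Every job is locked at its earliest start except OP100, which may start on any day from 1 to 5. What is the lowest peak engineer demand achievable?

7

OP100@1: d1:12  d2:12  d3:7  d4:0  d5:0  d6:0 → peak 12
OP100@2: d1:7  d2:12  d3:12  d4:0  d5:0  d6:0 → peak 12
OP100@3: d1:7  d2:7  d3:12  d4:5  d5:0  d6:0 → peak 12
OP100@4: d1:7  d2:7  d3:7  d4:5  d5:5  d6:0 → peak 7
OP100@5: d1:7  d2:7  d3:7  d4:0  d5:5  d6:5 → peak 7
Best is OP100@4, peak 7.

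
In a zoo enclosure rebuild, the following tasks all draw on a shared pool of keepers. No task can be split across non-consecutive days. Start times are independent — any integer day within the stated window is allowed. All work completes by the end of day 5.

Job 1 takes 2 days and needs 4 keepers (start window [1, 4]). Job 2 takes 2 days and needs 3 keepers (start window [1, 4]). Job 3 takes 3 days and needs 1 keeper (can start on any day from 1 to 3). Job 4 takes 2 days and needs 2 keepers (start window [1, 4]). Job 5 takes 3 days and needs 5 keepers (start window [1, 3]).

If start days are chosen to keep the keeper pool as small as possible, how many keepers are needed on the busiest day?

Early-start (Job 1@1, Job 2@1, Job 3@1, Job 4@1, Job 5@1) gives peak 15: d1:15  d2:15  d3:6  d4:0  d5:0.
Shift Job 4→3, Job 5→3.
Schedule Job 1@1, Job 2@1, Job 3@1, Job 4@3, Job 5@3: d1:8  d2:8  d3:8  d4:7  d5:5 — peak 8.
Total keeper-days = 36 over 5 days ⇒ peak ≥ ⌈36/5⌉ = 8, so 8 is optimal.

8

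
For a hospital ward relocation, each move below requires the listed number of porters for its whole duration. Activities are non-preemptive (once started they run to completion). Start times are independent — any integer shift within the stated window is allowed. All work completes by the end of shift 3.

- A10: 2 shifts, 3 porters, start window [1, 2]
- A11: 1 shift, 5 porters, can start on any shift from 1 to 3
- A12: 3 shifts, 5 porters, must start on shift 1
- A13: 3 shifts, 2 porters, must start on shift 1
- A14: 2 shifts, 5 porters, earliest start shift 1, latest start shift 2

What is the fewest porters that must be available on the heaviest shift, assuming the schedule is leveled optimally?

Early-start (A10@1, A11@1, A12@1, A13@1, A14@1) gives peak 20: s1:20  s2:15  s3:7.
Shift A14→2.
Schedule A10@1, A11@1, A12@1, A13@1, A14@2: s1:15  s2:15  s3:12 — peak 15.
No arrangement of the 12 feasible schedules does better.

15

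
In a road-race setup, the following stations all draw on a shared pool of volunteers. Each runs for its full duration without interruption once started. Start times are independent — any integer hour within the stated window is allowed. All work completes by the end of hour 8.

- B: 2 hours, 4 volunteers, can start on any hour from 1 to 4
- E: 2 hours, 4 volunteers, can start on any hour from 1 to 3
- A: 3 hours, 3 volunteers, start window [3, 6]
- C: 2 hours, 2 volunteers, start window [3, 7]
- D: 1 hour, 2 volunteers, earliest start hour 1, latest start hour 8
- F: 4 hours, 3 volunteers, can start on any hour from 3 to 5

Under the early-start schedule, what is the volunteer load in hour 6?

At early start, hour 6 has: F.
Demand: 3 = 3.

3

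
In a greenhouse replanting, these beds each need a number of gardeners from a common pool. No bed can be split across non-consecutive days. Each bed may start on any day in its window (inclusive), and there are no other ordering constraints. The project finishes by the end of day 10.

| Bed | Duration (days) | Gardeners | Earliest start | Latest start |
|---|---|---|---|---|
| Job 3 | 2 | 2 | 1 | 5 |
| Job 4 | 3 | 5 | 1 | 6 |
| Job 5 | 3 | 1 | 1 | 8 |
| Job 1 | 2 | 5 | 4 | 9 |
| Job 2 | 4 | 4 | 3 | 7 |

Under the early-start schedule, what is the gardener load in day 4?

At early start, day 4 has: Job 1, Job 2.
Demand: 5 + 4 = 9.

9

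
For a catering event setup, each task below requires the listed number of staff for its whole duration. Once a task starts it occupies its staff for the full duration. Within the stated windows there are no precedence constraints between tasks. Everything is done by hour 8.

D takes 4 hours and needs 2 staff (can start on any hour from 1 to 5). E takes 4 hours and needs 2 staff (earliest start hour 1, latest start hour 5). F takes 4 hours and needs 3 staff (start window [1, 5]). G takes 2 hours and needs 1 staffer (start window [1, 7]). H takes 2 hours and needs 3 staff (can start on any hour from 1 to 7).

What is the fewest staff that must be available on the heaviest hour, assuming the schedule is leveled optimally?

Early-start (D@1, E@1, F@1, G@1, H@1) gives peak 11: h1:11  h2:11  h3:7  h4:7  h5:0  h6:0  h7:0  h8:0.
Shift E→3, F→5, G→3.
Schedule D@1, E@3, F@5, G@3, H@1: h1:5  h2:5  h3:5  h4:5  h5:5  h6:5  h7:3  h8:3 — peak 5.
Total staffer-hours = 36 over 8 hours ⇒ peak ≥ ⌈36/8⌉ = 5, so 5 is optimal.

5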